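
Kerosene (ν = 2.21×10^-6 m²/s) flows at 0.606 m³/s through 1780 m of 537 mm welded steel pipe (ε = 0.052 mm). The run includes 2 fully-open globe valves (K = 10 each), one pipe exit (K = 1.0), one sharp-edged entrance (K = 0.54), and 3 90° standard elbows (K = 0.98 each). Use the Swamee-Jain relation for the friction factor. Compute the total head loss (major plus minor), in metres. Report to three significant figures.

H_L ≈ 25.9 m

V = 4Q/(πD²) = 2.676 m/s; V²/2g = 0.3649 m
Re = 6.50×10^5, ε/D = 9.68×10^-5 → f = 0.01402 (Swamee-Jain)
Major: h_f = f(L/D)·V²/2g = 0.01402·3315·0.3649 = 16.96 m
Minor: ΣK = 24.5; h_m = ΣK·V²/2g = 8.933 m
Total H_L = 16.96 + 8.933 = 25.89 m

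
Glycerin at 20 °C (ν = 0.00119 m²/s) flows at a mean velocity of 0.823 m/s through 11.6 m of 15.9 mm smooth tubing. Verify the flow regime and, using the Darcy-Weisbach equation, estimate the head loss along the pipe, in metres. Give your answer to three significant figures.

Re = VD/ν = 0.823·0.01590/0.00119 = 11.0 → laminar (Re < 2300)
f = 64/Re = 5.820
h_f = f(L/D)V²/(2g) = 5.820·(11.6/0.01590)·0.823²/(2·9.81) = 146.6 m

h_f ≈ 147 m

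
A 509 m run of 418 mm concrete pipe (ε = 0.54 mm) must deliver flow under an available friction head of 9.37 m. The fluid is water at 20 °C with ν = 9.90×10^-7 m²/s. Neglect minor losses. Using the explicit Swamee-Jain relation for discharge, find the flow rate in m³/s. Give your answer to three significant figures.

Q ≈ 0.367 m³/s

Swamee-Jain (Type II): Q = -0.965·√(gD⁵h_f/L)·ln[ε/(3.7D) + √(3.17ν²L/(gD³h_f))]
√(gD⁵h_f/L) = √(9.81·0.418⁵·9.37/509) = 0.04800
ε/(3.7D) = 3.49×10^-4; √(3.17ν²L/(gD³h_f)) = 1.53×10^-5
Q = -0.965·0.04800·ln(3.645×10^-4) = 0.3668 m³/s
Check: V = 2.67 m/s, Re = 1.13×10^6, f = 0.02122, h_f = 9.41 m ≈ 9.37 m ✓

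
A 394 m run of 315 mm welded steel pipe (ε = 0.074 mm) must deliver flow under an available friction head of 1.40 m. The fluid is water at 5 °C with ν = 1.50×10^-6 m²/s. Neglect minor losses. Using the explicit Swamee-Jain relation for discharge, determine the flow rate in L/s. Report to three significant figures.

Q ≈ 88.7 L/s

Swamee-Jain (Type II): Q = -0.965·√(gD⁵h_f/L)·ln[ε/(3.7D) + √(3.17ν²L/(gD³h_f))]
√(gD⁵h_f/L) = √(9.81·0.315⁵·1.40/394) = 0.01040
ε/(3.7D) = 6.35×10^-5; √(3.17ν²L/(gD³h_f)) = 8.09×10^-5
Q = -0.965·0.01040·ln(1.444×10^-4) = 0.08873 m³/s
Check: V = 1.14 m/s, Re = 2.39×10^5, f = 0.01700, h_f = 1.40 m ≈ 1.40 m ✓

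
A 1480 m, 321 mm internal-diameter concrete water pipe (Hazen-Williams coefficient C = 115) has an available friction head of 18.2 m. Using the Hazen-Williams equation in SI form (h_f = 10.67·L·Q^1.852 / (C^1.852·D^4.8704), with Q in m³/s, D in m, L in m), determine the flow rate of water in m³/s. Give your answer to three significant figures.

Q ≈ 0.150 m³/s

Rearranging: Q = [h_f·C^1.852·D^4.8704 / (10.67·L)]^(1/1.852)
Q = [18.2·115^1.852·0.321^4.8704 / (10.67·1480)]^0.540 = 0.1501 m³/s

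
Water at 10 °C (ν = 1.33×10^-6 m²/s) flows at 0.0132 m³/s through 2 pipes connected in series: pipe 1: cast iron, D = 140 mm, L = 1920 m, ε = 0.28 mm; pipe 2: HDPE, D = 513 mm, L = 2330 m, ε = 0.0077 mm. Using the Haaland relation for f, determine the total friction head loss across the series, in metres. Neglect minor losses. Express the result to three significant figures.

H ≈ 12.9 m

Pipe 1: V = 0.8575 m/s, Re = 9.03×10^4, ε/D = 0.00200, f = 0.02513, h_1 = f(L/D)V²/2g = 12.91 m
Pipe 2: V = 0.06386 m/s, Re = 2.46×10^4, ε/D = 1.50×10^-5, f = 0.02448, h_2 = f(L/D)V²/2g = 0.02311 m
Series → Q common, losses add: H = Σh = 12.94 m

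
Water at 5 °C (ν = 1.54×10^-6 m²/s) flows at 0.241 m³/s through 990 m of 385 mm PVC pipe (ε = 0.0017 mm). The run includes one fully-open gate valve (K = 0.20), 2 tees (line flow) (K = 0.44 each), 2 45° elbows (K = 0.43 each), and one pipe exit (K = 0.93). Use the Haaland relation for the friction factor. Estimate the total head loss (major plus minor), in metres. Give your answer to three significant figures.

V = 4Q/(πD²) = 2.070 m/s; V²/2g = 0.2184 m
Re = 5.18×10^5, ε/D = 4.42×10^-6 → f = 0.01303 (Haaland)
Major: h_f = f(L/D)·V²/2g = 0.01303·2571·0.2184 = 7.320 m
Minor: ΣK = 2.87; h_m = ΣK·V²/2g = 0.6269 m
Total H_L = 7.320 + 0.6269 = 7.947 m

H_L ≈ 7.95 m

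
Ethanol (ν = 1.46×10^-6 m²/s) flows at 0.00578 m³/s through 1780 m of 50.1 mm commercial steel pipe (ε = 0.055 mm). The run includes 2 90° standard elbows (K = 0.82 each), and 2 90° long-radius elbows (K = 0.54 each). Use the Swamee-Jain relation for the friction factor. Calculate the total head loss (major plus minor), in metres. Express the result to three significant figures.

V = 4Q/(πD²) = 2.932 m/s; V²/2g = 0.4382 m
Re = 1.01×10^5, ε/D = 0.00110 → f = 0.02266 (Swamee-Jain)
Major: h_f = f(L/D)·V²/2g = 0.02266·35529·0.4382 = 352.8 m
Minor: ΣK = 2.72; h_m = ΣK·V²/2g = 1.192 m
Total H_L = 352.8 + 1.192 = 354.0 m

H_L ≈ 354 m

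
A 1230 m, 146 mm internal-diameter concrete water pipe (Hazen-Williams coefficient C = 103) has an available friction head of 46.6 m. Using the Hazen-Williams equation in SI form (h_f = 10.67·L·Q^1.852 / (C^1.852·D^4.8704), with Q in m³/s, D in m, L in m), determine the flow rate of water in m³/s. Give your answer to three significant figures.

Q ≈ 0.0311 m³/s

Rearranging: Q = [h_f·C^1.852·D^4.8704 / (10.67·L)]^(1/1.852)
Q = [46.6·103^1.852·0.146^4.8704 / (10.67·1230)]^0.540 = 0.03108 m³/s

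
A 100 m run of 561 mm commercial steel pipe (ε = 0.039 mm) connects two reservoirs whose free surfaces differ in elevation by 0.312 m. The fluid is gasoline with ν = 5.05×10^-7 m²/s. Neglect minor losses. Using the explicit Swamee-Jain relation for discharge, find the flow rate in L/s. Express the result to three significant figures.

Q ≈ 413 L/s

Swamee-Jain (Type II): Q = -0.965·√(gD⁵h_f/L)·ln[ε/(3.7D) + √(3.17ν²L/(gD³h_f))]
√(gD⁵h_f/L) = √(9.81·0.561⁵·0.312/100) = 0.04124
ε/(3.7D) = 1.88×10^-5; √(3.17ν²L/(gD³h_f)) = 1.22×10^-5
Q = -0.965·0.04124·ln(3.102×10^-5) = 0.4131 m³/s
Check: V = 1.67 m/s, Re = 1.86×10^6, f = 0.01237, h_f = 0.314 m ≈ 0.312 m ✓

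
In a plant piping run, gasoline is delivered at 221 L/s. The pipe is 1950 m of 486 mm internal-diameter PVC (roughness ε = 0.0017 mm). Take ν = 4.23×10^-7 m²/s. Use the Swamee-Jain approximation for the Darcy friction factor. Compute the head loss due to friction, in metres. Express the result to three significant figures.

V = 4Q/(πD²) = 4·0.221/(π·0.486²) = 1.191 m/s
Re = VD/ν = 1.191·0.486/4.23×10^-7 = 1.37×10^6 → turbulent
ε/D = 0.0017/486 = 3.50×10^-6
Swamee-Jain: f = 0.01112
h_f = f(L/D)V²/(2g) = 0.01112·(1950/0.486)·1.191²/(2·9.81) = 3.229 m

h_f ≈ 3.23 m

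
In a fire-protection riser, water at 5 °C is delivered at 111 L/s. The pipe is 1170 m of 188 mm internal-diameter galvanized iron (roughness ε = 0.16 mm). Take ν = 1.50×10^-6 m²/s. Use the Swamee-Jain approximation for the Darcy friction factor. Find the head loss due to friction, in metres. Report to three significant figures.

h_f ≈ 99.8 m

V = 4Q/(πD²) = 4·0.111/(π·0.188²) = 3.999 m/s
Re = VD/ν = 3.999·0.188/1.50×10^-6 = 5.01×10^5 → turbulent
ε/D = 0.16/188 = 8.51×10^-4
Swamee-Jain: f = 0.01968
h_f = f(L/D)V²/(2g) = 0.01968·(1170/0.188)·3.999²/(2·9.81) = 99.79 m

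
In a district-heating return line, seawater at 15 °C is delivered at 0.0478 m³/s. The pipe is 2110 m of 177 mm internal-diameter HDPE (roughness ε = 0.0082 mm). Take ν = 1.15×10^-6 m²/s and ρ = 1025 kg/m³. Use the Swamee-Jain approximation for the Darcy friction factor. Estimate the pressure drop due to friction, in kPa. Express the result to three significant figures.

V = 4Q/(πD²) = 4·0.0478/(π·0.177²) = 1.943 m/s
Re = VD/ν = 1.943·0.177/1.15×10^-6 = 2.99×10^5 → turbulent
ε/D = 0.0082/177 = 4.63×10^-5
Swamee-Jain: f = 0.01490
h_f = f(L/D)V²/(2g) = 0.01490·(2110/0.177)·1.943²/(2·9.81) = 34.18 m
Δp = ρg·h_f = 1025·9.81·34.18 = 343.6 kPa

Δp ≈ 344 kPa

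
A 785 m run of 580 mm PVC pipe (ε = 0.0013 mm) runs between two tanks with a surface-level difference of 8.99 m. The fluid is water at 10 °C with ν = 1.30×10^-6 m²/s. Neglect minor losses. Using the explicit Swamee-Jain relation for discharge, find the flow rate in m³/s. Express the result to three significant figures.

Q ≈ 0.914 m³/s

Swamee-Jain (Type II): Q = -0.965·√(gD⁵h_f/L)·ln[ε/(3.7D) + √(3.17ν²L/(gD³h_f))]
√(gD⁵h_f/L) = √(9.81·0.580⁵·8.99/785) = 0.08587
ε/(3.7D) = 6.06×10^-7; √(3.17ν²L/(gD³h_f)) = 1.56×10^-5
Q = -0.965·0.08587·ln(1.624×10^-5) = 0.9139 m³/s
Check: V = 3.46 m/s, Re = 1.54×10^6, f = 0.01088, h_f = 8.98 m ≈ 8.99 m ✓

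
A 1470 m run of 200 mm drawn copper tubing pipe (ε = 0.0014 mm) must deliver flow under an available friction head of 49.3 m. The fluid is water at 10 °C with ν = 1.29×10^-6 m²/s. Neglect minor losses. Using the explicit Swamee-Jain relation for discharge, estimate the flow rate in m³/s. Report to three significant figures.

Q ≈ 0.0987 m³/s

Swamee-Jain (Type II): Q = -0.965·√(gD⁵h_f/L)·ln[ε/(3.7D) + √(3.17ν²L/(gD³h_f))]
√(gD⁵h_f/L) = √(9.81·0.200⁵·49.3/1470) = 0.01026
ε/(3.7D) = 1.89×10^-6; √(3.17ν²L/(gD³h_f)) = 4.48×10^-5
Q = -0.965·0.01026·ln(4.666×10^-5) = 0.09874 m³/s
Check: V = 3.14 m/s, Re = 4.87×10^5, f = 0.01326, h_f = 49.1 m ≈ 49.3 m ✓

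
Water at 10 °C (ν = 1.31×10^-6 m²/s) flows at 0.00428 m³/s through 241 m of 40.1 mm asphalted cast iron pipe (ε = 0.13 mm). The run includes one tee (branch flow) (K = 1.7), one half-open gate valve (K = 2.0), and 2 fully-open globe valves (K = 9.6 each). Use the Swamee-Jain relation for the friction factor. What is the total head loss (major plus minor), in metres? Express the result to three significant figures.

V = 4Q/(πD²) = 3.389 m/s; V²/2g = 0.5854 m
Re = 1.04×10^5, ε/D = 0.00324 → f = 0.02819 (Swamee-Jain)
Major: h_f = f(L/D)·V²/2g = 0.02819·6010·0.5854 = 99.17 m
Minor: ΣK = 22.9; h_m = ΣK·V²/2g = 13.40 m
Total H_L = 99.17 + 13.40 = 112.6 m

H_L ≈ 113 m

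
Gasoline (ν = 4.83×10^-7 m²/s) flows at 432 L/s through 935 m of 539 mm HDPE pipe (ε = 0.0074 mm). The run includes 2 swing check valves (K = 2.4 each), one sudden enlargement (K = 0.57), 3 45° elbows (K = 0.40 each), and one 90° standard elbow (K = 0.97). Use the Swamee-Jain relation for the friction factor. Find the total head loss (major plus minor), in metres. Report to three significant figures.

V = 4Q/(πD²) = 1.893 m/s; V²/2g = 0.1827 m
Re = 2.11×10^6, ε/D = 1.37×10^-5 → f = 0.01079 (Swamee-Jain)
Major: h_f = f(L/D)·V²/2g = 0.01079·1735·0.1827 = 3.420 m
Minor: ΣK = 7.54; h_m = ΣK·V²/2g = 1.378 m
Total H_L = 3.420 + 1.378 = 4.797 m

H_L ≈ 4.80 m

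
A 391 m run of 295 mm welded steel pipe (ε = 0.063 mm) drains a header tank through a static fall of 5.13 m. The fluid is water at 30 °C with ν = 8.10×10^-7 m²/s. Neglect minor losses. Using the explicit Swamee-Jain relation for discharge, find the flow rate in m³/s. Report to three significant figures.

Swamee-Jain (Type II): Q = -0.965·√(gD⁵h_f/L)·ln[ε/(3.7D) + √(3.17ν²L/(gD³h_f))]
√(gD⁵h_f/L) = √(9.81·0.295⁵·5.13/391) = 0.01696
ε/(3.7D) = 5.77×10^-5; √(3.17ν²L/(gD³h_f)) = 2.51×10^-5
Q = -0.965·0.01696·ln(8.281×10^-5) = 0.1538 m³/s
Check: V = 2.25 m/s, Re = 8.20×10^5, f = 0.01509, h_f = 5.16 m ≈ 5.13 m ✓

Q ≈ 0.154 m³/s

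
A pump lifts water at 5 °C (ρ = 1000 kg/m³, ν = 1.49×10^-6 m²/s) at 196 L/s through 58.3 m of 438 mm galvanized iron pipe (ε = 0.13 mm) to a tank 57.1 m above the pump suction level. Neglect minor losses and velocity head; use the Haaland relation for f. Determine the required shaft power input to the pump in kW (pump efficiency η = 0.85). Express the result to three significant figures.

V = 4Q/(πD²) = 1.301 m/s; Re = 3.82×10^5; ε/D = 2.97×10^-4; f = 0.01644
h_f = f(L/D)V²/2g = 0.1887 m
Total head H = z + h_f = 57.1 + 0.1887 = 57.29 m
P_hyd = ρgQH = 1000·9.81·0.196·57.29 = 110.2 kW
P_shaft = P_hyd/η = 110.2/0.85 = 129.6 kW

P_shaft ≈ 130 kW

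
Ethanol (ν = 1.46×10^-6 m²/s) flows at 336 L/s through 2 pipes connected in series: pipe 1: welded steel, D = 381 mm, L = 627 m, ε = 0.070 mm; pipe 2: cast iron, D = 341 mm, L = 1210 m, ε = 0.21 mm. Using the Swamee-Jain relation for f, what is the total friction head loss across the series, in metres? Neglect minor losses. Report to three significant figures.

Pipe 1: V = 2.947 m/s, Re = 7.69×10^5, ε/D = 1.84×10^-4, f = 0.01484, h_1 = f(L/D)V²/2g = 10.81 m
Pipe 2: V = 3.679 m/s, Re = 8.59×10^5, ε/D = 6.16×10^-4, f = 0.01811, h_2 = f(L/D)V²/2g = 44.34 m
Series → Q common, losses add: H = Σh = 55.15 m

H ≈ 55.1 m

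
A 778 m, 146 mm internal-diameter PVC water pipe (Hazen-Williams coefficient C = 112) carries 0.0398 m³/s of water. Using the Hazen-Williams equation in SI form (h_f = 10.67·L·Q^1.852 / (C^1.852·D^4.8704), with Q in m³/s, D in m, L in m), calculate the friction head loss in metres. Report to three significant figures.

h_f = 10.67·778·0.0398^1.852 / (112^1.852·0.146^4.8704) = 39.89 m

h_f ≈ 39.9 m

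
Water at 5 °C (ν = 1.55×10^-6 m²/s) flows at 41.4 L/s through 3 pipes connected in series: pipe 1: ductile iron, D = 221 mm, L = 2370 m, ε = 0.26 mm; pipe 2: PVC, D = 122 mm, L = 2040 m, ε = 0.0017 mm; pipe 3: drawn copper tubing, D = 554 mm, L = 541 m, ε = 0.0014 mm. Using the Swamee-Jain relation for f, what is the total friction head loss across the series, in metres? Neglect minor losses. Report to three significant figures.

Pipe 1: V = 1.079 m/s, Re = 1.54×10^5, ε/D = 0.00118, f = 0.02220, h_1 = f(L/D)V²/2g = 14.14 m
Pipe 2: V = 3.542 m/s, Re = 2.79×10^5, ε/D = 1.39×10^-5, f = 0.01473, h_2 = f(L/D)V²/2g = 157.5 m
Pipe 3: V = 0.1717 m/s, Re = 6.14×10^4, ε/D = 2.53×10^-6, f = 0.01985, h_3 = f(L/D)V²/2g = 0.02914 m
Series → Q common, losses add: H = Σh = 171.6 m

H ≈ 172 m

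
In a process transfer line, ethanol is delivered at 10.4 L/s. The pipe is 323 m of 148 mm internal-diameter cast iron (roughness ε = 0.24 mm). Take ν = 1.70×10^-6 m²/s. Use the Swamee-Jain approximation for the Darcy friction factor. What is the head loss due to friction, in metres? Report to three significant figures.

h_f ≈ 1.05 m

V = 4Q/(πD²) = 4·0.0104/(π·0.148²) = 0.6045 m/s
Re = VD/ν = 0.6045·0.148/1.70×10^-6 = 5.26×10^4 → turbulent
ε/D = 0.24/148 = 0.00162
Swamee-Jain: f = 0.02571
h_f = f(L/D)V²/(2g) = 0.02571·(323/0.148)·0.6045²/(2·9.81) = 1.045 m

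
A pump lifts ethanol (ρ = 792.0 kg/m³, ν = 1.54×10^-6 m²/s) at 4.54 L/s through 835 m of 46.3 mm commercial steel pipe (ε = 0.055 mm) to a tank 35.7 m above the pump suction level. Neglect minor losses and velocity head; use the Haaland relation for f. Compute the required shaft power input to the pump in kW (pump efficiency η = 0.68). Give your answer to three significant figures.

P_shaft ≈ 9.83 kW

V = 4Q/(πD²) = 2.697 m/s; Re = 8.11×10^4; ε/D = 0.00119; f = 0.02301
h_f = f(L/D)V²/2g = 153.8 m
Total head H = z + h_f = 35.7 + 153.8 = 189.5 m
P_hyd = ρgQH = 792.0·9.81·0.00454·189.5 = 6.685 kW
P_shaft = P_hyd/η = 6.685/0.68 = 9.830 kW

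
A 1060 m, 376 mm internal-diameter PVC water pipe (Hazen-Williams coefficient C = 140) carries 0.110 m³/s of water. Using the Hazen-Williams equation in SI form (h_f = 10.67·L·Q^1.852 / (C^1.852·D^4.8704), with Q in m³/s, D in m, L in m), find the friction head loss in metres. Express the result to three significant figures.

h_f = 10.67·1060·0.110^1.852 / (140^1.852·0.376^4.8704) = 2.358 m

h_f ≈ 2.36 m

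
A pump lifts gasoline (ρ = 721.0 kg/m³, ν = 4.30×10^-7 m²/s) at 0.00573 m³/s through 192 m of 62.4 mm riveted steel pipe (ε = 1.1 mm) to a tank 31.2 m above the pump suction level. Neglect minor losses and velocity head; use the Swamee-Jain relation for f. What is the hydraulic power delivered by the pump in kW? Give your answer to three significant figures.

P_hyd ≈ 2.31 kW

V = 4Q/(πD²) = 1.874 m/s; Re = 2.72×10^5; ε/D = 0.0176; f = 0.04664
h_f = f(L/D)V²/2g = 25.68 m
Total head H = z + h_f = 31.2 + 25.68 = 56.88 m
P_hyd = ρgQH = 721.0·9.81·0.00573·56.88 = 2.305 kW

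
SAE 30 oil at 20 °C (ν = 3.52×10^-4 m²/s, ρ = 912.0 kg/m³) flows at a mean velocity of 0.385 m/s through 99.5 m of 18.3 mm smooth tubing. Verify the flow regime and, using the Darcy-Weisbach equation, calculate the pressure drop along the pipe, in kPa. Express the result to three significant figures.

Δp ≈ 1180 kPa

Re = VD/ν = 0.385·0.01830/3.52×10^-4 = 20.0 → laminar (Re < 2300)
f = 64/Re = 3.198
h_f = f(L/D)V²/(2g) = 3.198·(99.5/0.01830)·0.385²/(2·9.81) = 131.3 m
Δp = ρg·h_f = 912.0·9.81·131.3 = 1175 kPa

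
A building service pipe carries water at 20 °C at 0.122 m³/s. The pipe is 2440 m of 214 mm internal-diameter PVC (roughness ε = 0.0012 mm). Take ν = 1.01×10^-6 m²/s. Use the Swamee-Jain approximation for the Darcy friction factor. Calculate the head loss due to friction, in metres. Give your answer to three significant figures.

h_f ≈ 82.9 m

V = 4Q/(πD²) = 4·0.122/(π·0.214²) = 3.392 m/s
Re = VD/ν = 3.392·0.214/1.01×10^-6 = 7.19×10^5 → turbulent
ε/D = 0.0012/214 = 5.61×10^-6
Swamee-Jain: f = 0.01239
h_f = f(L/D)V²/(2g) = 0.01239·(2440/0.214)·3.392²/(2·9.81) = 82.87 m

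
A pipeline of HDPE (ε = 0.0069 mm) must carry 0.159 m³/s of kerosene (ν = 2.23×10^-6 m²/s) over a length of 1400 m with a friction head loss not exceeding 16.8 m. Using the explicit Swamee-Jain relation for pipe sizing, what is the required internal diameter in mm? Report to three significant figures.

D ≈ 307 mm

Swamee-Jain (Type III): D = 0.66·[ε^1.25·(LQ²/(gh_f))^4.75 + ν·Q^9.4·(L/(gh_f))^5.2]^0.04
LQ²/(gh_f) = 0.2148; L/(gh_f) = 8.495
Term 1 = ε^1.25·(…)^4.75 = 2.37×10^-10; Term 2 = ν·Q^9.4·(…)^5.2 = 4.71×10^-9
D = 0.66·(2.37×10^-10 + 4.71×10^-9)^0.04 = 0.3071 m = 307 mm
Check: V = 2.15 m/s, Re = 2.96×10^5, f = 0.01467, h_f = 15.7 m ≈ 16.8 m ✓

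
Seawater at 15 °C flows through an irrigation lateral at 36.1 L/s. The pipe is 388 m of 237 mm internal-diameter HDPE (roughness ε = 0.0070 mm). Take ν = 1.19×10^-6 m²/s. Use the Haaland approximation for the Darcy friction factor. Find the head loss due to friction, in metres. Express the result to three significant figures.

h_f ≈ 0.911 m

V = 4Q/(πD²) = 4·0.0361/(π·0.237²) = 0.8183 m/s
Re = VD/ν = 0.8183·0.237/1.19×10^-6 = 1.63×10^5 → turbulent
ε/D = 0.0070/237 = 2.95×10^-5
Haaland: f = 0.01630
h_f = f(L/D)V²/(2g) = 0.01630·(388/0.237)·0.8183²/(2·9.81) = 0.9108 m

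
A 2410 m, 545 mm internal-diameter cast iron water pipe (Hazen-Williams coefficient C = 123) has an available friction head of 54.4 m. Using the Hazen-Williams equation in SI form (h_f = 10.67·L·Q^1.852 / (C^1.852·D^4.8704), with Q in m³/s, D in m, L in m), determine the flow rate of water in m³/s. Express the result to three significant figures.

Rearranging: Q = [h_f·C^1.852·D^4.8704 / (10.67·L)]^(1/1.852)
Q = [54.4·123^1.852·0.545^4.8704 / (10.67·2410)]^0.540 = 0.8964 m³/s

Q ≈ 0.896 m³/s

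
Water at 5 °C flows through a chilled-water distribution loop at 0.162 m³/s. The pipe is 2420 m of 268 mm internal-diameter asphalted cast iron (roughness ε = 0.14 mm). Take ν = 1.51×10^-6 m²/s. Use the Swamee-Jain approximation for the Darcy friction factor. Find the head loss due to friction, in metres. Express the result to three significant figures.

V = 4Q/(πD²) = 4·0.162/(π·0.268²) = 2.872 m/s
Re = VD/ν = 2.872·0.268/1.51×10^-6 = 5.10×10^5 → turbulent
ε/D = 0.14/268 = 5.22×10^-4
Swamee-Jain: f = 0.01790
h_f = f(L/D)V²/(2g) = 0.01790·(2420/0.268)·2.872²/(2·9.81) = 67.94 m

h_f ≈ 67.9 m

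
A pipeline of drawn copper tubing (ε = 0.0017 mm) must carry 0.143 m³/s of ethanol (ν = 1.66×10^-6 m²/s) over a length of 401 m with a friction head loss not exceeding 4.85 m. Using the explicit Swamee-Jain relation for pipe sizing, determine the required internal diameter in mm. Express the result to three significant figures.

Swamee-Jain (Type III): D = 0.66·[ε^1.25·(LQ²/(gh_f))^4.75 + ν·Q^9.4·(L/(gh_f))^5.2]^0.04
LQ²/(gh_f) = 0.1723; L/(gh_f) = 8.428
Term 1 = ε^1.25·(…)^4.75 = 1.45×10^-11; Term 2 = ν·Q^9.4·(…)^5.2 = 1.24×10^-9
D = 0.66·(1.45×10^-11 + 1.24×10^-9)^0.04 = 0.2907 m = 291 mm
Check: V = 2.15 m/s, Re = 3.77×10^5, f = 0.01386, h_f = 4.52 m ≈ 4.85 m ✓

D ≈ 291 mm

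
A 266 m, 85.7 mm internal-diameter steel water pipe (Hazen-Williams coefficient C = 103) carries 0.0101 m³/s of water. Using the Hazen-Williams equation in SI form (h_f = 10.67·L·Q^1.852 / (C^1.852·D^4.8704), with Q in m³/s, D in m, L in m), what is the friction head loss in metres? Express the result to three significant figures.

h_f = 10.67·266·0.0101^1.852 / (103^1.852·0.0857^4.8704) = 16.83 m

h_f ≈ 16.8 m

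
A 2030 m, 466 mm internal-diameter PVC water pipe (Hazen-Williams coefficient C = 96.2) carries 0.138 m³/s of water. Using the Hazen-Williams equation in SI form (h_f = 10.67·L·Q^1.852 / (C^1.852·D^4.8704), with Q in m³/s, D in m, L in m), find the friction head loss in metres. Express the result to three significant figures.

h_f ≈ 4.84 m

h_f = 10.67·2030·0.138^1.852 / (96.2^1.852·0.466^4.8704) = 4.841 m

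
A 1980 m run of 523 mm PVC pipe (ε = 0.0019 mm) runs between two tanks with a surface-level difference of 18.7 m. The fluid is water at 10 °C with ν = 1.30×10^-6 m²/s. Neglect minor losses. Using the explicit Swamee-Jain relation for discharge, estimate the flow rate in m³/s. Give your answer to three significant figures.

Q ≈ 0.626 m³/s

Swamee-Jain (Type II): Q = -0.965·√(gD⁵h_f/L)·ln[ε/(3.7D) + √(3.17ν²L/(gD³h_f))]
√(gD⁵h_f/L) = √(9.81·0.523⁵·18.7/1980) = 0.06021
ε/(3.7D) = 9.82×10^-7; √(3.17ν²L/(gD³h_f)) = 2.01×10^-5
Q = -0.965·0.06021·ln(2.109×10^-5) = 0.6256 m³/s
Check: V = 2.91 m/s, Re = 1.17×10^6, f = 0.01140, h_f = 18.7 m ≈ 18.7 m ✓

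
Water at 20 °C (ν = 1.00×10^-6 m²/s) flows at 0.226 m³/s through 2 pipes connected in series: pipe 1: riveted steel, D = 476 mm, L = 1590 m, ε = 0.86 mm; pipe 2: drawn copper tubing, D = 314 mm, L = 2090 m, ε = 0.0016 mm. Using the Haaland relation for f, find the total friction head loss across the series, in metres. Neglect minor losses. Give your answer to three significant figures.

H ≈ 40.6 m

Pipe 1: V = 1.270 m/s, Re = 6.05×10^5, ε/D = 0.00181, f = 0.02313, h_1 = f(L/D)V²/2g = 6.352 m
Pipe 2: V = 2.918 m/s, Re = 9.16×10^5, ε/D = 5.10×10^-6, f = 0.01184, h_2 = f(L/D)V²/2g = 34.21 m
Series → Q common, losses add: H = Σh = 40.57 m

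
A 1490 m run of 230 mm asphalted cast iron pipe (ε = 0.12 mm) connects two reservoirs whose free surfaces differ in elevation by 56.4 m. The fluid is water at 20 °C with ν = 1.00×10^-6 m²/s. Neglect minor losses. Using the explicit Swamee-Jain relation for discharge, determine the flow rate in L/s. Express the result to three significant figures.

Q ≈ 130 L/s

Swamee-Jain (Type II): Q = -0.965·√(gD⁵h_f/L)·ln[ε/(3.7D) + √(3.17ν²L/(gD³h_f))]
√(gD⁵h_f/L) = √(9.81·0.230⁵·56.4/1490) = 0.01546
ε/(3.7D) = 1.41×10^-4; √(3.17ν²L/(gD³h_f)) = 2.65×10^-5
Q = -0.965·0.01546·ln(1.675×10^-4) = 0.1297 m³/s
Check: V = 3.12 m/s, Re = 7.18×10^5, f = 0.01764, h_f = 56.8 m ≈ 56.4 m ✓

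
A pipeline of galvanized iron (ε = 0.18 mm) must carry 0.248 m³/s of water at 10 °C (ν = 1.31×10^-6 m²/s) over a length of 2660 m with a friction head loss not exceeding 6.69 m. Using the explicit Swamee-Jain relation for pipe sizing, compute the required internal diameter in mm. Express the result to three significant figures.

Swamee-Jain (Type III): D = 0.66·[ε^1.25·(LQ²/(gh_f))^4.75 + ν·Q^9.4·(L/(gh_f))^5.2]^0.04
LQ²/(gh_f) = 2.493; L/(gh_f) = 40.53
Term 1 = ε^1.25·(…)^4.75 = 0.00160; Term 2 = ν·Q^9.4·(…)^5.2 = 6.10×10^-4
D = 0.66·(0.00160 + 6.10×10^-4)^0.04 = 0.5168 m = 517 mm
Check: V = 1.18 m/s, Re = 4.66×10^5, f = 0.01682, h_f = 6.17 m ≈ 6.69 m ✓

D ≈ 517 mm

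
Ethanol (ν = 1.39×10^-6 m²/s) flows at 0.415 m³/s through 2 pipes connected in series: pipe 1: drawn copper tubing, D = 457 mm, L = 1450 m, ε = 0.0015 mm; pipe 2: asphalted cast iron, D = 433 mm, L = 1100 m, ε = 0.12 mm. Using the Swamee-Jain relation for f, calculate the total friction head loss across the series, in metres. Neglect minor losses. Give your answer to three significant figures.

Pipe 1: V = 2.530 m/s, Re = 8.32×10^5, ε/D = 3.28×10^-6, f = 0.01205, h_1 = f(L/D)V²/2g = 12.47 m
Pipe 2: V = 2.818 m/s, Re = 8.78×10^5, ε/D = 2.77×10^-4, f = 0.01565, h_2 = f(L/D)V²/2g = 16.09 m
Series → Q common, losses add: H = Σh = 28.56 m

H ≈ 28.6 m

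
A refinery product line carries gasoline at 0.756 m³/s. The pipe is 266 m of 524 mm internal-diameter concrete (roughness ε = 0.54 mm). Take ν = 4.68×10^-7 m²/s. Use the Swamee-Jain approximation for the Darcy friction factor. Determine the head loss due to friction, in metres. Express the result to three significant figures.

h_f ≈ 6.33 m

V = 4Q/(πD²) = 4·0.756/(π·0.524²) = 3.506 m/s
Re = VD/ν = 3.506·0.524/4.68×10^-7 = 3.93×10^6 → turbulent
ε/D = 0.54/524 = 0.00103
Swamee-Jain: f = 0.01989
h_f = f(L/D)V²/(2g) = 0.01989·(266/0.524)·3.506²/(2·9.81) = 6.326 m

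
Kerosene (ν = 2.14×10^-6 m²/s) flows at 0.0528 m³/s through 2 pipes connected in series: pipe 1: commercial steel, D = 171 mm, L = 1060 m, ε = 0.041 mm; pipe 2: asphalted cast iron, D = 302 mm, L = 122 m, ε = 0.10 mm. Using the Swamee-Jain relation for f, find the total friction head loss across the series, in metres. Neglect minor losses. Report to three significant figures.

H ≈ 29.6 m

Pipe 1: V = 2.299 m/s, Re = 1.84×10^5, ε/D = 2.40×10^-4, f = 0.01759, h_1 = f(L/D)V²/2g = 29.37 m
Pipe 2: V = 0.7371 m/s, Re = 1.04×10^5, ε/D = 3.31×10^-4, f = 0.01954, h_2 = f(L/D)V²/2g = 0.2185 m
Series → Q common, losses add: H = Σh = 29.59 m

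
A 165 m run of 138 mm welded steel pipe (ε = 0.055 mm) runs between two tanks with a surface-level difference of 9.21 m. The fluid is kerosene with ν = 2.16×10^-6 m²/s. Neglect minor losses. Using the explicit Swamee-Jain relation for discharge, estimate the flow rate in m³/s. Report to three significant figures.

Swamee-Jain (Type II): Q = -0.965·√(gD⁵h_f/L)·ln[ε/(3.7D) + √(3.17ν²L/(gD³h_f))]
√(gD⁵h_f/L) = √(9.81·0.138⁵·9.21/165) = 0.005235
ε/(3.7D) = 1.08×10^-4; √(3.17ν²L/(gD³h_f)) = 1.01×10^-4
Q = -0.965·0.005235·ln(2.091×10^-4) = 0.04280 m³/s
Check: V = 2.86 m/s, Re = 1.83×10^5, f = 0.01855, h_f = 9.26 m ≈ 9.21 m ✓

Q ≈ 0.0428 m³/s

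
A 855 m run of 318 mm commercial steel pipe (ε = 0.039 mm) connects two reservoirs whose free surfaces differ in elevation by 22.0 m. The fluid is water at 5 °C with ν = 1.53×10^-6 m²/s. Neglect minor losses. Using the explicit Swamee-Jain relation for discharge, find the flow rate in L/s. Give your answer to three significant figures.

Q ≈ 267 L/s

Swamee-Jain (Type II): Q = -0.965·√(gD⁵h_f/L)·ln[ε/(3.7D) + √(3.17ν²L/(gD³h_f))]
√(gD⁵h_f/L) = √(9.81·0.318⁵·22.0/855) = 0.02865
ε/(3.7D) = 3.31×10^-5; √(3.17ν²L/(gD³h_f)) = 3.02×10^-5
Q = -0.965·0.02865·ln(6.338×10^-5) = 0.2673 m³/s
Check: V = 3.36 m/s, Re = 6.99×10^5, f = 0.01424, h_f = 22.1 m ≈ 22.0 m ✓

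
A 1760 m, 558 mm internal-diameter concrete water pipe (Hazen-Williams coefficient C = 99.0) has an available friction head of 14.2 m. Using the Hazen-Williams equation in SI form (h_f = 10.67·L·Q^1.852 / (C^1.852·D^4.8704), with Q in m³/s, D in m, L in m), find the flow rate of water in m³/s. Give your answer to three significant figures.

Rearranging: Q = [h_f·C^1.852·D^4.8704 / (10.67·L)]^(1/1.852)
Q = [14.2·99.0^1.852·0.558^4.8704 / (10.67·1760)]^0.540 = 0.4405 m³/s

Q ≈ 0.440 m³/s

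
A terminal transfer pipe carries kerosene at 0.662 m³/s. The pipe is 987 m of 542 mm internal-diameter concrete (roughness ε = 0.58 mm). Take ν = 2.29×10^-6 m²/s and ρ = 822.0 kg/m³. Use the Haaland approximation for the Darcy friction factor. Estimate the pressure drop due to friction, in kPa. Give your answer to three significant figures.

Δp ≈ 126 kPa

V = 4Q/(πD²) = 4·0.662/(π·0.542²) = 2.869 m/s
Re = VD/ν = 2.869·0.542/2.29×10^-6 = 6.79×10^5 → turbulent
ε/D = 0.58/542 = 0.00107
Haaland: f = 0.02037
h_f = f(L/D)V²/(2g) = 0.02037·(987/0.542)·2.869²/(2·9.81) = 15.57 m
Δp = ρg·h_f = 822.0·9.81·15.57 = 125.5 kPa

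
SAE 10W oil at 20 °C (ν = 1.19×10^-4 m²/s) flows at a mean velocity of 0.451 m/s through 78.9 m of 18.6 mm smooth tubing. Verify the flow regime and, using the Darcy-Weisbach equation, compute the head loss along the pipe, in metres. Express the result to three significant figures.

h_f ≈ 39.9 m

Re = VD/ν = 0.451·0.01860/1.19×10^-4 = 70.5 → laminar (Re < 2300)
f = 64/Re = 0.9079
h_f = f(L/D)V²/(2g) = 0.9079·(78.9/0.01860)·0.451²/(2·9.81) = 39.93 m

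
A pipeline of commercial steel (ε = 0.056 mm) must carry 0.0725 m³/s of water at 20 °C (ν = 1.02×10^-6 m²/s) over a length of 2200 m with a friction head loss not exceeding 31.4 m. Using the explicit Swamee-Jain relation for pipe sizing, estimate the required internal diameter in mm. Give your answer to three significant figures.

D ≈ 221 mm

Swamee-Jain (Type III): D = 0.66·[ε^1.25·(LQ²/(gh_f))^4.75 + ν·Q^9.4·(L/(gh_f))^5.2]^0.04
LQ²/(gh_f) = 0.03754; L/(gh_f) = 7.142
Term 1 = ε^1.25·(…)^4.75 = 8.21×10^-13; Term 2 = ν·Q^9.4·(…)^5.2 = 5.44×10^-13
D = 0.66·(8.21×10^-13 + 5.44×10^-13)^0.04 = 0.2213 m = 221 mm
Check: V = 1.89 m/s, Re = 4.09×10^5, f = 0.01625, h_f = 29.3 m ≈ 31.4 m ✓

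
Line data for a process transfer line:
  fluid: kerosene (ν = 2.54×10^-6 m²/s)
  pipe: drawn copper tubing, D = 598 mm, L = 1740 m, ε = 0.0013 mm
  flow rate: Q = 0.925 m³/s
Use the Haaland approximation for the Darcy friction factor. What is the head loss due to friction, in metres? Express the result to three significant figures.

h_f ≈ 19.5 m

V = 4Q/(πD²) = 4·0.925/(π·0.598²) = 3.293 m/s
Re = VD/ν = 3.293·0.598/2.54×10^-6 = 7.75×10^5 → turbulent
ε/D = 0.0013/598 = 2.17×10^-6
Haaland: f = 0.01213
h_f = f(L/D)V²/(2g) = 0.01213·(1740/0.598)·3.293²/(2·9.81) = 19.51 m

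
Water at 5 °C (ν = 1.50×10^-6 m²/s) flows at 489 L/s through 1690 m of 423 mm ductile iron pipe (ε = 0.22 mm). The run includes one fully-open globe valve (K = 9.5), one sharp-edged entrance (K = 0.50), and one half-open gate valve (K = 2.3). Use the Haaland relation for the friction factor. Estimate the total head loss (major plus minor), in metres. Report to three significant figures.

V = 4Q/(πD²) = 3.480 m/s; V²/2g = 0.6171 m
Re = 9.81×10^5, ε/D = 5.20×10^-4 → f = 0.01732 (Haaland)
Major: h_f = f(L/D)·V²/2g = 0.01732·3995·0.6171 = 42.70 m
Minor: ΣK = 12.3; h_m = ΣK·V²/2g = 7.591 m
Total H_L = 42.70 + 7.591 = 50.29 m

H_L ≈ 50.3 m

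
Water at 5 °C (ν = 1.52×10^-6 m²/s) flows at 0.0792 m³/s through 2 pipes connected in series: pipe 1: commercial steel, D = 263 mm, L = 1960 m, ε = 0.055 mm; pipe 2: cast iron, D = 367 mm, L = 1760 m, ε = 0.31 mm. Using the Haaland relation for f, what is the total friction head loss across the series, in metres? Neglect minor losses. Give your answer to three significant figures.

Pipe 1: V = 1.458 m/s, Re = 2.52×10^5, ε/D = 2.09×10^-4, f = 0.01645, h_1 = f(L/D)V²/2g = 13.28 m
Pipe 2: V = 0.7487 m/s, Re = 1.81×10^5, ε/D = 8.45×10^-4, f = 0.02040, h_2 = f(L/D)V²/2g = 2.795 m
Series → Q common, losses add: H = Σh = 16.08 m

H ≈ 16.1 m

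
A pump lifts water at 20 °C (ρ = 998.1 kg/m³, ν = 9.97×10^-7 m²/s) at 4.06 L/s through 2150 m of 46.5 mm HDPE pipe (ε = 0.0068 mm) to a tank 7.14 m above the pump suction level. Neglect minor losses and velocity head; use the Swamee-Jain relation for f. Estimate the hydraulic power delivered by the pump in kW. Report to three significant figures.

P_hyd ≈ 10.1 kW

V = 4Q/(πD²) = 2.391 m/s; Re = 1.12×10^5; ε/D = 1.46×10^-4; f = 0.01836
h_f = f(L/D)V²/2g = 247.3 m
Total head H = z + h_f = 7.14 + 247.3 = 254.4 m
P_hyd = ρgQH = 998.1·9.81·0.00406·254.4 = 10.11 kW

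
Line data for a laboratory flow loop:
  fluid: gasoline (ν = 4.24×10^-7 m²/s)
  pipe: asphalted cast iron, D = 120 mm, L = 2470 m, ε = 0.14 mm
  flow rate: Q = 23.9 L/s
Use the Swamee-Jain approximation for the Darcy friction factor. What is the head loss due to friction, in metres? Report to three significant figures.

h_f ≈ 98.2 m

V = 4Q/(πD²) = 4·0.0239/(π·0.120²) = 2.113 m/s
Re = VD/ν = 2.113·0.120/4.24×10^-7 = 5.98×10^5 → turbulent
ε/D = 0.14/120 = 0.00117
Swamee-Jain: f = 0.02096
h_f = f(L/D)V²/(2g) = 0.02096·(2470/0.120)·2.113²/(2·9.81) = 98.18 m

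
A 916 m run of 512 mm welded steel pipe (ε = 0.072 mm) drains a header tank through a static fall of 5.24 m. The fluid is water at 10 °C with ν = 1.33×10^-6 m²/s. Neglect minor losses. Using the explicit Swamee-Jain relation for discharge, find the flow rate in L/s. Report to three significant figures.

Swamee-Jain (Type II): Q = -0.965·√(gD⁵h_f/L)·ln[ε/(3.7D) + √(3.17ν²L/(gD³h_f))]
√(gD⁵h_f/L) = √(9.81·0.512⁵·5.24/916) = 0.04444
ε/(3.7D) = 3.80×10^-5; √(3.17ν²L/(gD³h_f)) = 2.73×10^-5
Q = -0.965·0.04444·ln(6.529×10^-5) = 0.4132 m³/s
Check: V = 2.01 m/s, Re = 7.73×10^5, f = 0.01434, h_f = 5.27 m ≈ 5.24 m ✓

Q ≈ 413 L/s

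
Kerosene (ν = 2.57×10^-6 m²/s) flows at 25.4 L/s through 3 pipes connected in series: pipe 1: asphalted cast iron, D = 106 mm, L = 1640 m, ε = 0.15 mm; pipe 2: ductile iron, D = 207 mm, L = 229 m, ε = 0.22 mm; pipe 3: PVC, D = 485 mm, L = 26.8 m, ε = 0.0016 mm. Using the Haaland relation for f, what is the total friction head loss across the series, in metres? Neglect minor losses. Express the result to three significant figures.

H ≈ 151 m

Pipe 1: V = 2.878 m/s, Re = 1.19×10^5, ε/D = 0.00142, f = 0.02305, h_1 = f(L/D)V²/2g = 150.6 m
Pipe 2: V = 0.7548 m/s, Re = 6.08×10^4, ε/D = 0.00106, f = 0.02333, h_2 = f(L/D)V²/2g = 0.7494 m
Pipe 3: V = 0.1375 m/s, Re = 2.59×10^4, ε/D = 3.30×10^-6, f = 0.02415, h_3 = f(L/D)V²/2g = 0.001286 m
Series → Q common, losses add: H = Σh = 151.3 m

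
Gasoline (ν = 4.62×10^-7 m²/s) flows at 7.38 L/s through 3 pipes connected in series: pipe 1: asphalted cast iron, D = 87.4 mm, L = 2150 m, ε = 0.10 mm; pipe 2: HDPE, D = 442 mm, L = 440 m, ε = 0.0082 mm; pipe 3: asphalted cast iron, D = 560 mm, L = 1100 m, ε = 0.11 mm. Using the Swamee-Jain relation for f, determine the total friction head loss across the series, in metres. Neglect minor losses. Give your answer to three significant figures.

Pipe 1: V = 1.230 m/s, Re = 2.33×10^5, ε/D = 0.00114, f = 0.02157, h_1 = f(L/D)V²/2g = 40.92 m
Pipe 2: V = 0.04810 m/s, Re = 4.60×10^4, ε/D = 1.86×10^-5, f = 0.02123, h_2 = f(L/D)V²/2g = 0.002492 m
Pipe 3: V = 0.02996 m/s, Re = 3.63×10^4, ε/D = 1.96×10^-4, f = 0.02300, h_3 = f(L/D)V²/2g = 0.002067 m
Series → Q common, losses add: H = Σh = 40.93 m

H ≈ 40.9 m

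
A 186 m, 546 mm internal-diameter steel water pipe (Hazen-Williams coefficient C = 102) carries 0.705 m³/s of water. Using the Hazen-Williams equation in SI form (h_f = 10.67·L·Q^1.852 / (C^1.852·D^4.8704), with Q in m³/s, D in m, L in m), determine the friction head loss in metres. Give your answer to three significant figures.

h_f ≈ 3.77 m

h_f = 10.67·186·0.705^1.852 / (102^1.852·0.546^4.8704) = 3.772 m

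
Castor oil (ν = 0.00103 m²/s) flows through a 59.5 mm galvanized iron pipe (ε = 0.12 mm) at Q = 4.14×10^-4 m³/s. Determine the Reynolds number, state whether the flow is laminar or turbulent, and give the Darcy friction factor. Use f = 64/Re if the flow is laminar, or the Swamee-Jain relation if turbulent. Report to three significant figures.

Re ≈ 8.60; laminar; f = 64/Re ≈ 7.44

V = 4Q/(πD²) = 0.1489 m/s
Re = VD/ν = 0.1489·0.0595/0.00103 = 8.60
Re < 2300 → laminar → f = 64/Re = 7.441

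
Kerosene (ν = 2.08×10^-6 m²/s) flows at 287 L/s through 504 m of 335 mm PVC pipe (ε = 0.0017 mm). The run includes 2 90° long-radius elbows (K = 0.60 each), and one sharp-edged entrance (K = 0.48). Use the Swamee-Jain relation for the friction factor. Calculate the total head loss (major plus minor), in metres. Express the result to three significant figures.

V = 4Q/(πD²) = 3.256 m/s; V²/2g = 0.5404 m
Re = 5.24×10^5, ε/D = 5.07×10^-6 → f = 0.01306 (Swamee-Jain)
Major: h_f = f(L/D)·V²/2g = 0.01306·1504·0.5404 = 10.62 m
Minor: ΣK = 1.68; h_m = ΣK·V²/2g = 0.9079 m
Total H_L = 10.62 + 0.9079 = 11.53 m

H_L ≈ 11.5 m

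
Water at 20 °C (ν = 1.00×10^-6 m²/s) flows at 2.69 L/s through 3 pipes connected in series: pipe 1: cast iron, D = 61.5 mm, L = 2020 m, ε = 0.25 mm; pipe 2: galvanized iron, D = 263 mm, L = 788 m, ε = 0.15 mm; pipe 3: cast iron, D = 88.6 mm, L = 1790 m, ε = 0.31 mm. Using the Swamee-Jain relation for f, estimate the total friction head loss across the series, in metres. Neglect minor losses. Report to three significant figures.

H ≈ 48.2 m

Pipe 1: V = 0.9055 m/s, Re = 5.57×10^4, ε/D = 0.00407, f = 0.03074, h_1 = f(L/D)V²/2g = 42.19 m
Pipe 2: V = 0.04952 m/s, Re = 1.30×10^4, ε/D = 5.70×10^-4, f = 0.02995, h_2 = f(L/D)V²/2g = 0.01121 m
Pipe 3: V = 0.4363 m/s, Re = 3.87×10^4, ε/D = 0.00350, f = 0.03051, h_3 = f(L/D)V²/2g = 5.981 m
Series → Q common, losses add: H = Σh = 48.19 m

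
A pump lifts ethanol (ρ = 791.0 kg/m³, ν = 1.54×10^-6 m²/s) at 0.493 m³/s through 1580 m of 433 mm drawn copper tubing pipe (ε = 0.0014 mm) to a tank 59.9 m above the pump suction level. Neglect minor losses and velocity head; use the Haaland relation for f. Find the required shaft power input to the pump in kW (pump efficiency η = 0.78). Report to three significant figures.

V = 4Q/(πD²) = 3.348 m/s; Re = 9.41×10^5; ε/D = 3.23×10^-6; f = 0.01176
h_f = f(L/D)V²/2g = 24.51 m
Total head H = z + h_f = 59.9 + 24.51 = 84.41 m
P_hyd = ρgQH = 791.0·9.81·0.493·84.41 = 322.9 kW
P_shaft = P_hyd/η = 322.9/0.78 = 414.0 kW

P_shaft ≈ 414 kW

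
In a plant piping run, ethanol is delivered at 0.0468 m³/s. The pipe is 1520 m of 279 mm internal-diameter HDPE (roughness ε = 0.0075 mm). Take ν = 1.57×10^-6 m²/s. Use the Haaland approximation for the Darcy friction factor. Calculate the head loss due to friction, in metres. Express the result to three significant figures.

h_f ≈ 2.74 m

V = 4Q/(πD²) = 4·0.0468/(π·0.279²) = 0.7655 m/s
Re = VD/ν = 0.7655·0.279/1.57×10^-6 = 1.36×10^5 → turbulent
ε/D = 0.0075/279 = 2.69×10^-5
Haaland: f = 0.01686
h_f = f(L/D)V²/(2g) = 0.01686·(1520/0.279)·0.7655²/(2·9.81) = 2.744 m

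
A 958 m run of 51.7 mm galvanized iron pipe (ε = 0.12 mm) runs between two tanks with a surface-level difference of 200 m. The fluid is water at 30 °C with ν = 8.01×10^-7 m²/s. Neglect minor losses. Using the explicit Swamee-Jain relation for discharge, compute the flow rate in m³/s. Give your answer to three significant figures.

Q ≈ 0.00608 m³/s

Swamee-Jain (Type II): Q = -0.965·√(gD⁵h_f/L)·ln[ε/(3.7D) + √(3.17ν²L/(gD³h_f))]
√(gD⁵h_f/L) = √(9.81·0.0517⁵·200/958) = 8.697×10^-4
ε/(3.7D) = 6.27×10^-4; √(3.17ν²L/(gD³h_f)) = 8.48×10^-5
Q = -0.965·8.697×10^-4·ln(7.121×10^-4) = 0.006083 m³/s
Check: V = 2.90 m/s, Re = 1.87×10^5, f = 0.02542, h_f = 202 m ≈ 200 m ✓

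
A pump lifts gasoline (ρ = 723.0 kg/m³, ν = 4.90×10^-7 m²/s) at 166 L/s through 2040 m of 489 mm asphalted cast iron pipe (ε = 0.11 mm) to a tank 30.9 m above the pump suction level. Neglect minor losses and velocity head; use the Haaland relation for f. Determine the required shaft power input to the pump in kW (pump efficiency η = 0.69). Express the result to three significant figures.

P_shaft ≈ 57.0 kW

V = 4Q/(πD²) = 0.8839 m/s; Re = 8.82×10^5; ε/D = 2.25×10^-4; f = 0.01496
h_f = f(L/D)V²/2g = 2.486 m
Total head H = z + h_f = 30.9 + 2.486 = 33.39 m
P_hyd = ρgQH = 723.0·9.81·0.166·33.39 = 39.31 kW
P_shaft = P_hyd/η = 39.31/0.69 = 56.97 kW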